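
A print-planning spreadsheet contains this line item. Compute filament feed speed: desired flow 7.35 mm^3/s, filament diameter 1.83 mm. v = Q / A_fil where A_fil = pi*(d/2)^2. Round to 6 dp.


A = pi*(1.83/2)^2 = 2.63022
v = 7.35 / 2.63022 = 2.794443 mm/s


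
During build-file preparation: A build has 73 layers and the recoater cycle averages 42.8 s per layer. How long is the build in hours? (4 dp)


t = 73 * 42.8 / 3600 = 0.8679 hrs


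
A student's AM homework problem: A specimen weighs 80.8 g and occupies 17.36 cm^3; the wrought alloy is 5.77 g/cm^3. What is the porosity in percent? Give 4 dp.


rho_part = 80.8 / 17.36 = 4.65437788 g/cm^3
Porosity = (1 - 4.65437788/5.77)*100 = 19.3349 %


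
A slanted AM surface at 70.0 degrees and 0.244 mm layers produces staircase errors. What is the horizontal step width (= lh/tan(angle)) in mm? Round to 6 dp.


step = 0.244 / tan(70.0) = 0.088809 mm


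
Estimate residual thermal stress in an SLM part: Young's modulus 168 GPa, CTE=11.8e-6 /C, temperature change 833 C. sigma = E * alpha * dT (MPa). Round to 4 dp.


sigma = 168*1000 * 11.8e-6 * 833 = 1651.3392 MPa


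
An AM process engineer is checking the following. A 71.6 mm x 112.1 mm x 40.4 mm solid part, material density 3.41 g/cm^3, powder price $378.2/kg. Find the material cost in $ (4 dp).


V = 71.6 * 112.1 * 40.4 = 324264.944 mm^3 = 324.264944 cm^3
Mass = 324.264944 * 3.41 / 1000 = 1.10574346 kg
Cost = 1.10574346 * 378.2 = 418.1922 $


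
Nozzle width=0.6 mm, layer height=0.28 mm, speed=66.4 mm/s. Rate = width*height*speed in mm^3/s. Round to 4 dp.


Rate = 0.6 * 0.28 * 66.4 = 11.1552 mm^3/s


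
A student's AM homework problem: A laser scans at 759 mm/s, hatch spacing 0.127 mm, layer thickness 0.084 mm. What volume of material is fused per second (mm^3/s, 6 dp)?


Rate = 759 * 0.127 * 0.084 = 8.097012 mm^3/s


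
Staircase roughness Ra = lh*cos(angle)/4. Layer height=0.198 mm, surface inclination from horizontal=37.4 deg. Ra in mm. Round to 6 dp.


Ra = 0.198 * cos(37.4) / 4 = 0.039324 mm


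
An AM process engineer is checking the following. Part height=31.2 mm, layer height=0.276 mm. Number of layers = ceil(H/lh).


Layers = ceil(31.2/0.276) = 114


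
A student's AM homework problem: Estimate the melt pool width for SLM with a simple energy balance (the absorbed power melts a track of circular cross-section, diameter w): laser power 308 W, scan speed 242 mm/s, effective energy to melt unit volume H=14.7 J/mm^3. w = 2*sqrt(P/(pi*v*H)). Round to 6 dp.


w = 2*sqrt(308/(pi*242*14.7)) = 0.33202 mm


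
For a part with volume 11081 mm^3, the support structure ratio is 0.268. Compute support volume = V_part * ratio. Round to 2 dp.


V_support = 11081 * 0.268 = 2969.71 mm^3


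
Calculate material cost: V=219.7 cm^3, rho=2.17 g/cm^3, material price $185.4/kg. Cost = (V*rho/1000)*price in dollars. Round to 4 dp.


Mass = 219.7*2.17/1000 = 0.476749 kg
Cost = 0.476749 * 185.4 = 88.3893 $


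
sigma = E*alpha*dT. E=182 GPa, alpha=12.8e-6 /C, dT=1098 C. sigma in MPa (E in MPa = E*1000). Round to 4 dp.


sigma = 182*1000 * 12.8e-6 * 1098 = 2557.9008 MPa


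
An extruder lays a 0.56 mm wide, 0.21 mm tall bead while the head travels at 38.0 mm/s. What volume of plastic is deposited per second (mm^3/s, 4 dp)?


Rate = 0.56 * 0.21 * 38.0 = 4.4688 mm^3/s


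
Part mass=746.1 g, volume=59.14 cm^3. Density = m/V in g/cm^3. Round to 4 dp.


rho = 746.1 / 59.14 = 12.6158 g/cm^3


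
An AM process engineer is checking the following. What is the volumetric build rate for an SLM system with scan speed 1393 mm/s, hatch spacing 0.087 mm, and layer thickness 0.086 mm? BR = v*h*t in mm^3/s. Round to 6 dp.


Rate = 1393 * 0.087 * 0.086 = 10.422426 mm^3/s


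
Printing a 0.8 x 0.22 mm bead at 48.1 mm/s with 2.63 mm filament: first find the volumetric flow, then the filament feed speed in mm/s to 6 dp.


Q = 0.8 * 0.22 * 48.1 = 8.4656 mm^3/s
A_fil = pi*(2.63/2)^2 = 5.43252056 mm^2
v_feed = 8.4656 / 5.43252056 = 1.558319 mm/s


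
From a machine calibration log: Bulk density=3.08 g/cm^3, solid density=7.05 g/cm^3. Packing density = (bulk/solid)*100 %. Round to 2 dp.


Packing = (3.08/7.05)*100 = 43.69 %


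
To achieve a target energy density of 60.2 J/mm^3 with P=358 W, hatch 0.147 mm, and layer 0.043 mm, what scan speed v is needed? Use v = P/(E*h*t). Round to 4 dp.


v = 358 / (60.2*0.147*0.043) = 940.8074 mm/s


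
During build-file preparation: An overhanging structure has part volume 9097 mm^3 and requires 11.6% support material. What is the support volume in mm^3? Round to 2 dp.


V_support = 9097 * 0.116 = 1055.25 mm^3


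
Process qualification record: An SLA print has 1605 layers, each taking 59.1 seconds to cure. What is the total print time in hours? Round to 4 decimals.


t = 1605 * 59.1 / 3600 = 26.3488 hrs


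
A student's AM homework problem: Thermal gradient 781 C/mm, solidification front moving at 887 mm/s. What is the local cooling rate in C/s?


CR = 781 * 887 = 692747 C/s


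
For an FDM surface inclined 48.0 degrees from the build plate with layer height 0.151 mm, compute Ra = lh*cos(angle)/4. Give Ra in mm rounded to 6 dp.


Ra = 0.151 * cos(48.0) / 4 = 0.02526 mm


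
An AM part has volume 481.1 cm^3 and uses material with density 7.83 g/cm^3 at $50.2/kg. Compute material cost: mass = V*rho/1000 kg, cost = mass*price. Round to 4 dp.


Mass = 481.1*7.83/1000 = 3.767013 kg
Cost = 3.767013 * 50.2 = 189.1041 $


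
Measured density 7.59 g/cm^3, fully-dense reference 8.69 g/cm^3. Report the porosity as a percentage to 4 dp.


Porosity = (1-7.59/8.69)*100 = 12.6582 %


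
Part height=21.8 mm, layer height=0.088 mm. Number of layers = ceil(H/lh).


Layers = ceil(21.8/0.088) = 248


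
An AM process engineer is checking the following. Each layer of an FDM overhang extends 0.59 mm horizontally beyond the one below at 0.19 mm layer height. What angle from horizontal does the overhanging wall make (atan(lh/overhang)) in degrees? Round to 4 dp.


angle = atan(0.19/0.59) = 17.8503 degrees


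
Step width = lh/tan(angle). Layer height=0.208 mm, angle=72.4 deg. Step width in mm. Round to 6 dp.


step = 0.208 / tan(72.4) = 0.065981 mm


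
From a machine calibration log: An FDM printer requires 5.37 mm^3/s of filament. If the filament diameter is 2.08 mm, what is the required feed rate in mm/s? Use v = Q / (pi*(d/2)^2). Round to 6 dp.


A = pi*(2.08/2)^2 = 3.397947
v = 5.37 / 3.397947 = 1.580366 mm/s


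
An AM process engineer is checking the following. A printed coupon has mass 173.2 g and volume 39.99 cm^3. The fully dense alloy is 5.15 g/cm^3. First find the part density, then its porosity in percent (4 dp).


rho_part = 173.2 / 39.99 = 4.33108277 g/cm^3
Porosity = (1 - 4.33108277/5.15)*100 = 15.9013 %


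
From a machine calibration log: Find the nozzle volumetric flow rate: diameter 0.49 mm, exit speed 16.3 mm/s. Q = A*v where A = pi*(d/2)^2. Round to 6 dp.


A = pi*(0.49/2)^2 = 0.1885741 mm^2
Q = 0.1885741 * 16.3 = 3.073758 mm^3/s


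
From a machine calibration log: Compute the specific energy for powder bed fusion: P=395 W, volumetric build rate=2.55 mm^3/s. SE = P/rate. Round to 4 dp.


SE = 395 / 2.55 = 154.902 J/mm^3


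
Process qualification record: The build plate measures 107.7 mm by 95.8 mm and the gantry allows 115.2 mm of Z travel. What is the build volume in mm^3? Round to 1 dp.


V = 107.7 * 95.8 * 115.2 = 1188594.4 mm^3


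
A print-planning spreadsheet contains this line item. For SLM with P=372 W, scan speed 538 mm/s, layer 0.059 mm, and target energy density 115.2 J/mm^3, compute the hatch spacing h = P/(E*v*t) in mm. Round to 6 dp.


h = 372 / (115.2*538*0.059) = 0.101732 mm


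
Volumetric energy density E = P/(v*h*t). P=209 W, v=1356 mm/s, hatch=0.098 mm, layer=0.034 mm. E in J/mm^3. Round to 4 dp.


E = 209 / (1356*0.098*0.034) = 46.2574 J/mm^3


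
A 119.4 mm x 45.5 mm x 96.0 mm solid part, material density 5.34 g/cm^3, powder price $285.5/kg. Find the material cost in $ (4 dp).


V = 119.4 * 45.5 * 96.0 = 521539.2 mm^3 = 521.5392 cm^3
Mass = 521.5392 * 5.34 / 1000 = 2.78501933 kg
Cost = 2.78501933 * 285.5 = 795.123 $


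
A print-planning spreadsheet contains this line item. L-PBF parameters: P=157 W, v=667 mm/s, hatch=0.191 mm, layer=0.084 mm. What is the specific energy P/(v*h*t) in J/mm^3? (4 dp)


Build rate = 667 * 0.191 * 0.084 = 10.701348 mm^3/s
SE = 157 / 10.701348 = 14.671 J/mm^3


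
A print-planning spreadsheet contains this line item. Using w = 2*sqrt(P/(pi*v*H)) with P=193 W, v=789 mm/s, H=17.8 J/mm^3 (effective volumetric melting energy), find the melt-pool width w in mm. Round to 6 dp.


w = 2*sqrt(193/(pi*789*17.8)) = 0.132277 mm


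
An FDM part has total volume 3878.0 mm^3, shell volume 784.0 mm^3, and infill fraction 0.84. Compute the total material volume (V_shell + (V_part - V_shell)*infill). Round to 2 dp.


V_infill = (3878.0 - 784.0) * 0.84 = 2598.96
V_total = 784.0 + 2598.96 = 3382.96 mm^3


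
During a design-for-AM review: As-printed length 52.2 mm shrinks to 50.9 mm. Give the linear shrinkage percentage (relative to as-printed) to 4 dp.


Shrinkage = ((52.2-50.9)/52.2)*100 = 2.4904 %


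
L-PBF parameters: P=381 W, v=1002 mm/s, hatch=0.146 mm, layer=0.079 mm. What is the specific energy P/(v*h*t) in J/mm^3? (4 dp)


Build rate = 1002 * 0.146 * 0.079 = 11.557068 mm^3/s
SE = 381 / 11.557068 = 32.9668 J/mm^3


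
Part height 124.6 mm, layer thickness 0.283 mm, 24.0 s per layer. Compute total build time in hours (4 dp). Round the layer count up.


Layers = ceil(124.6/0.283) = 441
t = 441 * 24.0 / 3600 = 2.94 hrs


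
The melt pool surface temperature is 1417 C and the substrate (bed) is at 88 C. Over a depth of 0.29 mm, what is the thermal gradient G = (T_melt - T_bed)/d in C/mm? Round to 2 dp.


G = (1417-88)/0.29 = 4582.76 C/mm


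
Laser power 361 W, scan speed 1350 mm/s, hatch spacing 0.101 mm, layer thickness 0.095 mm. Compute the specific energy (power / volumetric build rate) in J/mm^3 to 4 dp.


Build rate = 1350 * 0.101 * 0.095 = 12.95325 mm^3/s
SE = 361 / 12.95325 = 27.8695 J/mm^3


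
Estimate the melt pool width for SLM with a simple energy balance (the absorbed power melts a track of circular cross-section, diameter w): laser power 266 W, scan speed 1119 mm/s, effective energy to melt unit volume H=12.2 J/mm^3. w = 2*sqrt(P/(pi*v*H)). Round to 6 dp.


w = 2*sqrt(266/(pi*1119*12.2)) = 0.157507 mm


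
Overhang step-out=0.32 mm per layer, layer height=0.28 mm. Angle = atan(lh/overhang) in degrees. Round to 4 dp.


angle = atan(0.28/0.32) = 41.1859 degrees


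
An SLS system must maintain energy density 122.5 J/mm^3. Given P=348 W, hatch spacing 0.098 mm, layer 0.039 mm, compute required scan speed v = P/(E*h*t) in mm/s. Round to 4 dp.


v = 348 / (122.5*0.098*0.039) = 743.28 mm/s


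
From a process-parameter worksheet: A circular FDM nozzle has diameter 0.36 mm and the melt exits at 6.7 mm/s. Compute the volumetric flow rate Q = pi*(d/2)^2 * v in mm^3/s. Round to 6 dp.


A = pi*(0.36/2)^2 = 0.1017876 mm^2
Q = 0.1017876 * 6.7 = 0.681977 mm^3/s


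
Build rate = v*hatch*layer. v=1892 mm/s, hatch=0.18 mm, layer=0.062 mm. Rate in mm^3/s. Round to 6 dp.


Rate = 1892 * 0.18 * 0.062 = 21.11472 mm^3/s


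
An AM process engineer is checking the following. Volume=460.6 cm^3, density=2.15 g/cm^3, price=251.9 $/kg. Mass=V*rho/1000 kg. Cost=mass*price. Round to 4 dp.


Mass = 460.6*2.15/1000 = 0.99029 kg
Cost = 0.99029 * 251.9 = 249.4541 $


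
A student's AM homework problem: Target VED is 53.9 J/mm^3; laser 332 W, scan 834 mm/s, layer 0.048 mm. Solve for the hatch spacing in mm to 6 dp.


h = 332 / (53.9*834*0.048) = 0.153866 mm


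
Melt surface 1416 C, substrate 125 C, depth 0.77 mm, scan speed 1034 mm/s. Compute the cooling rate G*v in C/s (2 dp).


G = (1416-125)/0.77 = 1676.62337662 C/mm
CR = 1676.62337662 * 1034 = 1733628.57 C/s


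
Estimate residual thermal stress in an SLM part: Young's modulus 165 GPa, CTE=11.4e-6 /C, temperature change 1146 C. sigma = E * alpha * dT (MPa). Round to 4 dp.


sigma = 165*1000 * 11.4e-6 * 1146 = 2155.626 MPa


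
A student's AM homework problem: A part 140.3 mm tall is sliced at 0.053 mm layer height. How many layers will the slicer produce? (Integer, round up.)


Layers = ceil(140.3/0.053) = 2648


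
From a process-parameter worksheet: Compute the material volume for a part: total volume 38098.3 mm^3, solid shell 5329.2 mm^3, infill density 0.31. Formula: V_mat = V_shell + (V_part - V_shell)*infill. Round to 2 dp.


V_infill = (38098.3 - 5329.2) * 0.31 = 10158.42
V_total = 5329.2 + 10158.42 = 15487.62 mm^3


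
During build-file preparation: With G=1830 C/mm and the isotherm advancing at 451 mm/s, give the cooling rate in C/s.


CR = 1830 * 451 = 825330 C/s


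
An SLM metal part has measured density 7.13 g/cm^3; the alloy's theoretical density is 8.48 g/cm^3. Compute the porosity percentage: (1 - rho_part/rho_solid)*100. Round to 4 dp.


Porosity = (1-7.13/8.48)*100 = 15.9198 %


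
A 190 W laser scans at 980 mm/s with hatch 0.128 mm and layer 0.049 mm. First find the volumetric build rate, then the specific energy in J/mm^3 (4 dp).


Build rate = 980 * 0.128 * 0.049 = 6.14656 mm^3/s
SE = 190 / 6.14656 = 30.9116 J/mm^3


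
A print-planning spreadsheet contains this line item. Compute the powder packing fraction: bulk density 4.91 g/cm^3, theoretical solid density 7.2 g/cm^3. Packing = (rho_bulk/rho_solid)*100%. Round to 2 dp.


Packing = (4.91/7.2)*100 = 68.19 %


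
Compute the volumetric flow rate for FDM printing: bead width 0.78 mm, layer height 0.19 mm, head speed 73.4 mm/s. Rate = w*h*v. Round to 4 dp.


Rate = 0.78 * 0.19 * 73.4 = 10.8779 mm^3/s


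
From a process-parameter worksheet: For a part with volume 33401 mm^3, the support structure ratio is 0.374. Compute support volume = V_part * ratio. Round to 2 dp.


V_support = 33401 * 0.374 = 12491.97 mm^3


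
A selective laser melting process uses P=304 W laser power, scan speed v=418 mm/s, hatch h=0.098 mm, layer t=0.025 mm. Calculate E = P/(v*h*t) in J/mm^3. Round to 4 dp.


E = 304 / (418*0.098*0.025) = 296.846 J/mm^3


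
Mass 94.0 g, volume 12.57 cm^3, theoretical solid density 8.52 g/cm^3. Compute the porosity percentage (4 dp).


rho_part = 94.0 / 12.57 = 7.47812251 g/cm^3
Porosity = (1 - 7.47812251/8.52)*100 = 12.2286 %


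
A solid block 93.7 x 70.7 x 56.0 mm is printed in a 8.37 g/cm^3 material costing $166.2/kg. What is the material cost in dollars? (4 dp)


V = 93.7 * 70.7 * 56.0 = 370977.04 mm^3 = 370.97704 cm^3
Mass = 370.97704 * 8.37 / 1000 = 3.10507782 kg
Cost = 3.10507782 * 166.2 = 516.0639 $


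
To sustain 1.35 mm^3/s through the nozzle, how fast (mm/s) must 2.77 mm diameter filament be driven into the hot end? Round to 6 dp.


A = pi*(2.77/2)^2 = 6.026282
v = 1.35 / 6.026282 = 0.224019 mm/s


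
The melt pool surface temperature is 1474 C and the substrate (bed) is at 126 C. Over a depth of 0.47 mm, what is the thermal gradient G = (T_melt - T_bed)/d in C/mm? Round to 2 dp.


G = (1474-126)/0.47 = 2868.09 C/mm


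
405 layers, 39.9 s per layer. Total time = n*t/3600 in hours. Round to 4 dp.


t = 405 * 39.9 / 3600 = 4.4888 hrs


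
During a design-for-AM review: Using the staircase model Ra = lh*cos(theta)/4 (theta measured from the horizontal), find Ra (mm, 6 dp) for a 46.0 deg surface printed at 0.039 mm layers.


Ra = 0.039 * cos(46.0) / 4 = 0.006773 mm


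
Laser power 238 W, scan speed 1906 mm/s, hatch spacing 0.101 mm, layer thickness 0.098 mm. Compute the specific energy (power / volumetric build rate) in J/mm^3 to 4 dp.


Build rate = 1906 * 0.101 * 0.098 = 18.865588 mm^3/s
SE = 238 / 18.865588 = 12.6156 J/mm^3


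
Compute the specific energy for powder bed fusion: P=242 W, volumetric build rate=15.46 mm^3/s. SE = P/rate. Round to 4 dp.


SE = 242 / 15.46 = 15.6533 J/mm^3


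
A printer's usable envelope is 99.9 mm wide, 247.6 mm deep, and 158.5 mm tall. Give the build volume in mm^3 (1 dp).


V = 99.9 * 247.6 * 158.5 = 3920535.5 mm^3


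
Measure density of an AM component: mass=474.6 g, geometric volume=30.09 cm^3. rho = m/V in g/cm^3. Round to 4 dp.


rho = 474.6 / 30.09 = 15.7727 g/cm^3


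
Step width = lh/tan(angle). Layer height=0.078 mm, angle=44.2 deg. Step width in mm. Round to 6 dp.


step = 0.078 / tan(44.2) = 0.080209 mm


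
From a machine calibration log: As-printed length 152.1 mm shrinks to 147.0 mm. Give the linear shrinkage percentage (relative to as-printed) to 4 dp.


Shrinkage = ((152.1-147.0)/152.1)*100 = 3.3531 %


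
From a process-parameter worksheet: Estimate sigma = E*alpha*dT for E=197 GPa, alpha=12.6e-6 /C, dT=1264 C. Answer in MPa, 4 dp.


sigma = 197*1000 * 12.6e-6 * 1264 = 3137.5008 MPa


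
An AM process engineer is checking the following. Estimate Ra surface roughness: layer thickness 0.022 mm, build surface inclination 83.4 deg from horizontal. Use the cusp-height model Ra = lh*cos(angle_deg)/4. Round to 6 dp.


Ra = 0.022 * cos(83.4) / 4 = 0.000632 mm


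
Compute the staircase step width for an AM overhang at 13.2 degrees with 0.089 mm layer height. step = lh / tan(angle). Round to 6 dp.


step = 0.089 / tan(13.2) = 0.379453 mm


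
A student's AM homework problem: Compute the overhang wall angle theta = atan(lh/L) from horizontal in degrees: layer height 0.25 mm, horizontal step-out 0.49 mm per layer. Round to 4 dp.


angle = atan(0.25/0.49) = 27.0309 degrees


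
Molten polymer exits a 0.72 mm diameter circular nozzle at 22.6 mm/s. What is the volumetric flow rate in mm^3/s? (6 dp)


A = pi*(0.72/2)^2 = 0.40715041 mm^2
Q = 0.40715041 * 22.6 = 9.201599 mm^3/s


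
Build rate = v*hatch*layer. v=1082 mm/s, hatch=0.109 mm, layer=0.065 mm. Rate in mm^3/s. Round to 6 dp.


Rate = 1082 * 0.109 * 0.065 = 7.66597 mm^3/s


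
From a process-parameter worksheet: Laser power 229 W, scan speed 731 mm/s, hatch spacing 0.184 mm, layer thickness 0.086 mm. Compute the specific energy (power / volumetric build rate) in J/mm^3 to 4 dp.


Build rate = 731 * 0.184 * 0.086 = 11.567344 mm^3/s
SE = 229 / 11.567344 = 19.7971 J/mm^3


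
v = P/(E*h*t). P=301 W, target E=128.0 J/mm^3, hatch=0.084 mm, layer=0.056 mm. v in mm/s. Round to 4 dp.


v = 301 / (128.0*0.084*0.056) = 499.907 mm/s


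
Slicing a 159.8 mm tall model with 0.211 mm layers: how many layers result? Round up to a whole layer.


Layers = ceil(159.8/0.211) = 758


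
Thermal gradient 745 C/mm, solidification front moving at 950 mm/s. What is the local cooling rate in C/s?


CR = 745 * 950 = 707750 C/s


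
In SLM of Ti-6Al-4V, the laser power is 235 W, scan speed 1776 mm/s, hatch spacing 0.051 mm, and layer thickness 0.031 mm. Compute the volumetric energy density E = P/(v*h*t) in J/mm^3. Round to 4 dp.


E = 235 / (1776*0.051*0.031) = 83.6938 J/mm^3


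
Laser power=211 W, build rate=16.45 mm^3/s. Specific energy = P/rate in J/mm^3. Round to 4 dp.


SE = 211 / 16.45 = 12.8267 J/mm^3


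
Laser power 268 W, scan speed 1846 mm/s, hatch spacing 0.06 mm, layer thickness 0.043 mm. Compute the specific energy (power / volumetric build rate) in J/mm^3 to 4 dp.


Build rate = 1846 * 0.06 * 0.043 = 4.76268 mm^3/s
SE = 268 / 4.76268 = 56.2708 J/mm^3


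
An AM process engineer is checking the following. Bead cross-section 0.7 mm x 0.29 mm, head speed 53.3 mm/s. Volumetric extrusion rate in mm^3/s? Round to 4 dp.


Rate = 0.7 * 0.29 * 53.3 = 10.8199 mm^3/s


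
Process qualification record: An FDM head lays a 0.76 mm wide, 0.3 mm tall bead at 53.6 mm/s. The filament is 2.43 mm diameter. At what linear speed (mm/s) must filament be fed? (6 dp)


Q = 0.76 * 0.3 * 53.6 = 12.2208 mm^3/s
A_fil = pi*(2.43/2)^2 = 4.63769762 mm^2
v_feed = 12.2208 / 4.63769762 = 2.635101 mm/s


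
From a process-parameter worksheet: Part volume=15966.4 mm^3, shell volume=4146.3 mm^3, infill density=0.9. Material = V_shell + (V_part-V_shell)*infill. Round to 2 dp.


V_infill = (15966.4 - 4146.3) * 0.9 = 10638.09
V_total = 4146.3 + 10638.09 = 14784.39 mm^3


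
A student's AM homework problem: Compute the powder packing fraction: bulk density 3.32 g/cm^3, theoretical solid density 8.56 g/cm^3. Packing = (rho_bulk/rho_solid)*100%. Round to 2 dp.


Packing = (3.32/8.56)*100 = 38.79 %


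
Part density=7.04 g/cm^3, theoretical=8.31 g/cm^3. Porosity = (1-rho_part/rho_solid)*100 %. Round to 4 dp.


Porosity = (1-7.04/8.31)*100 = 15.2828 %


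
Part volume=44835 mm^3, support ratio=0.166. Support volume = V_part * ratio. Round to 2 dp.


V_support = 44835 * 0.166 = 7442.61 mm^3


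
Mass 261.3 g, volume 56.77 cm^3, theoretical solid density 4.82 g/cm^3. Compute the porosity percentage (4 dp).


rho_part = 261.3 / 56.77 = 4.60278316 g/cm^3
Porosity = (1 - 4.60278316/4.82)*100 = 4.5066 %


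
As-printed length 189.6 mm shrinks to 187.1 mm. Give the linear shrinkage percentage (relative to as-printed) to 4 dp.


Shrinkage = ((189.6-187.1)/189.6)*100 = 1.3186 %


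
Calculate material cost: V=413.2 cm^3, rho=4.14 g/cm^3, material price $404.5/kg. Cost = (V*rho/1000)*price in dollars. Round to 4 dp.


Mass = 413.2*4.14/1000 = 1.710648 kg
Cost = 1.710648 * 404.5 = 691.9571 $


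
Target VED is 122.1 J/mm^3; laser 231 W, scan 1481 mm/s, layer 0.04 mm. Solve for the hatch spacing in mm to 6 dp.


h = 231 / (122.1*1481*0.04) = 0.031936 mm


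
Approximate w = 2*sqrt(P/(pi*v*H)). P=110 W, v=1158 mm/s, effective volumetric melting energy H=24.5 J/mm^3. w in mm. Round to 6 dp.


w = 2*sqrt(110/(pi*1158*24.5)) = 0.070261 mm


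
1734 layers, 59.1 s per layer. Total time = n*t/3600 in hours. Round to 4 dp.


t = 1734 * 59.1 / 3600 = 28.4665 hrs


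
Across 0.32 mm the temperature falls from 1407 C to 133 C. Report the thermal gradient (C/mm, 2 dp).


G = (1407-133)/0.32 = 3981.25 C/mm


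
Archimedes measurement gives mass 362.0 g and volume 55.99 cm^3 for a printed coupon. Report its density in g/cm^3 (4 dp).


rho = 362.0 / 55.99 = 6.4654 g/cm^3


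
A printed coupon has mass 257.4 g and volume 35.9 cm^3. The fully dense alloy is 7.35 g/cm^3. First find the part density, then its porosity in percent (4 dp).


rho_part = 257.4 / 35.9 = 7.16991643 g/cm^3
Porosity = (1 - 7.16991643/7.35)*100 = 2.4501 %


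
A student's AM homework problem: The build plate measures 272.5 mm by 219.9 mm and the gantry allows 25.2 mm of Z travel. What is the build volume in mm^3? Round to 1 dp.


V = 272.5 * 219.9 * 25.2 = 1510053.3 mm^3


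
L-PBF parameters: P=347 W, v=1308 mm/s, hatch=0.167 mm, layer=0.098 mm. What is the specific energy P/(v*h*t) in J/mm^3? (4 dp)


Build rate = 1308 * 0.167 * 0.098 = 21.406728 mm^3/s
SE = 347 / 21.406728 = 16.2099 J/mm^3


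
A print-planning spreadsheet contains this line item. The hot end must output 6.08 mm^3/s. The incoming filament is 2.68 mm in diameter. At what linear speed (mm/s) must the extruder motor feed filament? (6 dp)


A = pi*(2.68/2)^2 = 5.641044
v = 6.08 / 5.641044 = 1.077815 mm/s


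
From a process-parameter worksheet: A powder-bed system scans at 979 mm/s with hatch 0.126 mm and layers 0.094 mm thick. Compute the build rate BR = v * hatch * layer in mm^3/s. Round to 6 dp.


Rate = 979 * 0.126 * 0.094 = 11.595276 mm^3/s


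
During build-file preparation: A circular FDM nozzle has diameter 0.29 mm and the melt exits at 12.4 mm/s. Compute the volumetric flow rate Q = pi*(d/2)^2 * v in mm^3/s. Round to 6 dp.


A = pi*(0.29/2)^2 = 0.06605199 mm^2
Q = 0.06605199 * 12.4 = 0.819045 mm^3/s


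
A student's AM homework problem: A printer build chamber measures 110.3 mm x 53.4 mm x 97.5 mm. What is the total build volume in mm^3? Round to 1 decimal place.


V = 110.3 * 53.4 * 97.5 = 574277.0 mm^3


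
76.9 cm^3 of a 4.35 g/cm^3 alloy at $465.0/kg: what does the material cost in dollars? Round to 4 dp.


Mass = 76.9*4.35/1000 = 0.334515 kg
Cost = 0.334515 * 465.0 = 155.5495 $


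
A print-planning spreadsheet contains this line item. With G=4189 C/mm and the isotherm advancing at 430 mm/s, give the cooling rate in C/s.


CR = 4189 * 430 = 1801270 C/s


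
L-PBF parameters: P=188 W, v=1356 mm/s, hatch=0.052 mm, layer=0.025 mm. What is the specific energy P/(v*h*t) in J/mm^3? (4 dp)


Build rate = 1356 * 0.052 * 0.025 = 1.7628 mm^3/s
SE = 188 / 1.7628 = 106.6485 J/mm^3


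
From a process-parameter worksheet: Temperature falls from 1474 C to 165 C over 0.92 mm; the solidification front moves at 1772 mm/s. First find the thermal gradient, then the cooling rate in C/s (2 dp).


G = (1474-165)/0.92 = 1422.82608696 C/mm
CR = 1422.82608696 * 1772 = 2521247.83 C/s


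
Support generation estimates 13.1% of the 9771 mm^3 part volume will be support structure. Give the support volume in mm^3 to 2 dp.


V_support = 9771 * 0.131 = 1280.0 mm^3


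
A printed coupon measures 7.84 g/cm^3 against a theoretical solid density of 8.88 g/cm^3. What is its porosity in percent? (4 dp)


Porosity = (1-7.84/8.88)*100 = 11.7117 %


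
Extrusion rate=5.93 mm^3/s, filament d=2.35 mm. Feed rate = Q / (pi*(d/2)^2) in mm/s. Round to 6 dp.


A = pi*(2.35/2)^2 = 4.337361
v = 5.93 / 4.337361 = 1.367191 mm/s


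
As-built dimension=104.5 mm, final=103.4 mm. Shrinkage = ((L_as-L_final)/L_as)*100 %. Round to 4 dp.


Shrinkage = ((104.5-103.4)/104.5)*100 = 1.0526 %


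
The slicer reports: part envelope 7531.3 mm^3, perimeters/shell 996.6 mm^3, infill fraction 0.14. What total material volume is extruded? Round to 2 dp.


V_infill = (7531.3 - 996.6) * 0.14 = 914.86
V_total = 996.6 + 914.86 = 1911.46 mm^3


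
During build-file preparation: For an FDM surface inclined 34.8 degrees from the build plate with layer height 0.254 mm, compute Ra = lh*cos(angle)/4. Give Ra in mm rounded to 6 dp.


Ra = 0.254 * cos(34.8) / 4 = 0.052143 mm


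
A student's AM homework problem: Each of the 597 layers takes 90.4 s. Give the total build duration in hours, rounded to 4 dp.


t = 597 * 90.4 / 3600 = 14.9913 hrs


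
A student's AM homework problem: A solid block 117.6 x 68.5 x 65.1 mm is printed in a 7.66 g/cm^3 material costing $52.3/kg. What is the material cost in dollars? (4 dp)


V = 117.6 * 68.5 * 65.1 = 524419.56 mm^3 = 524.41956 cm^3
Mass = 524.41956 * 7.66 / 1000 = 4.01705383 kg
Cost = 4.01705383 * 52.3 = 210.0919 $


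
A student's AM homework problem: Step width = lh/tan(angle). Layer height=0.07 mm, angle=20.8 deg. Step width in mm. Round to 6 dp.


step = 0.07 / tan(20.8) = 0.184276 mm


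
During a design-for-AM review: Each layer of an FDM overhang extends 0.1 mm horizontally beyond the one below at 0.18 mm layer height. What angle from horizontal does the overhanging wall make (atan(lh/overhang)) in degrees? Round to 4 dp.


angle = atan(0.18/0.1) = 60.9454 degrees


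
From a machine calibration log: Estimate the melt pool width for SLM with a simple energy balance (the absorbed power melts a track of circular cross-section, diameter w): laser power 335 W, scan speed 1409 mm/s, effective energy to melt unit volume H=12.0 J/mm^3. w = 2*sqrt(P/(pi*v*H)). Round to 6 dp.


w = 2*sqrt(335/(pi*1409*12.0)) = 0.15883 mm


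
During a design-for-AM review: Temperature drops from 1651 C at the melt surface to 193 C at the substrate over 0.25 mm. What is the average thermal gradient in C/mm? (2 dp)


G = (1651-193)/0.25 = 5832.0 C/mm


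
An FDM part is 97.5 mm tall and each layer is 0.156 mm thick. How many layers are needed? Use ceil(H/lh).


Layers = ceil(97.5/0.156) = 625


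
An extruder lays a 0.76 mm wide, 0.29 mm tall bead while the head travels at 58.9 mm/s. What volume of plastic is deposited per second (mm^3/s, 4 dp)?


Rate = 0.76 * 0.29 * 58.9 = 12.9816 mm^3/s


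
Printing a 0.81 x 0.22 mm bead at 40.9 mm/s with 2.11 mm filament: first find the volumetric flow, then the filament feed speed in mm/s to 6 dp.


Q = 0.81 * 0.22 * 40.9 = 7.28838 mm^3/s
A_fil = pi*(2.11/2)^2 = 3.49667116 mm^2
v_feed = 7.28838 / 3.49667116 = 2.084377 mm/s


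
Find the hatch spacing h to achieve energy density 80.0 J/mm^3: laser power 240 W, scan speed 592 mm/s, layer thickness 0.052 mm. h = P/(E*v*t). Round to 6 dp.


h = 240 / (80.0*592*0.052) = 0.097453 mm


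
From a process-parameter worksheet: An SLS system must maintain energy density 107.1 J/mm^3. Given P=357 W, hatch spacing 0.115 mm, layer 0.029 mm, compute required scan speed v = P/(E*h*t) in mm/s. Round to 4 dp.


v = 357 / (107.1*0.115*0.029) = 999.5002 mm/s


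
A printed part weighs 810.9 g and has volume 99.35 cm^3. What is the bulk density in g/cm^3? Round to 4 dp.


rho = 810.9 / 99.35 = 8.1621 g/cm^3


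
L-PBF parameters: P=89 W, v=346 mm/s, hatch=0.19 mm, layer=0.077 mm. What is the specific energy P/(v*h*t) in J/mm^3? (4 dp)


Build rate = 346 * 0.19 * 0.077 = 5.06198 mm^3/s
SE = 89 / 5.06198 = 17.5821 J/mm^3


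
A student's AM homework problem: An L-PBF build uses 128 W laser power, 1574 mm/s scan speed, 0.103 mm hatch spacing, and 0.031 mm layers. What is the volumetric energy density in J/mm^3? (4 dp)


E = 128 / (1574*0.103*0.031) = 25.4687 J/mm^3


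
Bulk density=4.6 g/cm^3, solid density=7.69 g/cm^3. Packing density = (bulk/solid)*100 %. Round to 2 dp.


Packing = (4.6/7.69)*100 = 59.82 %


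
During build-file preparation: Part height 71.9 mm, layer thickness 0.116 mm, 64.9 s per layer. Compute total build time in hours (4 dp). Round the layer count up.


Layers = ceil(71.9/0.116) = 620
t = 620 * 64.9 / 3600 = 11.1772 hrs


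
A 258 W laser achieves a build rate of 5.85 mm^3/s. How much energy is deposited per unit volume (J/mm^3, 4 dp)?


SE = 258 / 5.85 = 44.1026 J/mm^3


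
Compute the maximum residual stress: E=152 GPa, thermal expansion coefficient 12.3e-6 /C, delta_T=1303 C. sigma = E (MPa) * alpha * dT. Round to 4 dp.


sigma = 152*1000 * 12.3e-6 * 1303 = 2436.0888 MPa


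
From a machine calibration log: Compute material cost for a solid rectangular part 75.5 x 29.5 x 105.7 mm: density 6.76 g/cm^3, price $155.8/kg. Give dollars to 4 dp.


V = 75.5 * 29.5 * 105.7 = 235420.325 mm^3 = 235.420325 cm^3
Mass = 235.420325 * 6.76 / 1000 = 1.5914414 kg
Cost = 1.5914414 * 155.8 = 247.9466 $


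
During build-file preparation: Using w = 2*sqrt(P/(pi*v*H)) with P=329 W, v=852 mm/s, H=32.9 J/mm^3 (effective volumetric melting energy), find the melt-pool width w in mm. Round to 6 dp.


w = 2*sqrt(329/(pi*852*32.9)) = 0.122246 mm


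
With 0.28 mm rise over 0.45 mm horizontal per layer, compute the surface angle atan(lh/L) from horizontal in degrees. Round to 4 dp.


angle = atan(0.28/0.45) = 31.8908 degrees


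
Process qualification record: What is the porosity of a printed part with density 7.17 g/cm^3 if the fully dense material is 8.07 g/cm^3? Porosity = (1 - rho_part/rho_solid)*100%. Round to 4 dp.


Porosity = (1-7.17/8.07)*100 = 11.1524 %


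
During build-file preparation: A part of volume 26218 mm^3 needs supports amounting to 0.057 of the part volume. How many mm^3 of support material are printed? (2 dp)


V_support = 26218 * 0.057 = 1494.43 mm^3


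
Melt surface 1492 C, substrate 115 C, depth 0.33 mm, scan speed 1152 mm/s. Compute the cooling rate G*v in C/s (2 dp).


G = (1492-115)/0.33 = 4172.72727273 C/mm
CR = 4172.72727273 * 1152 = 4806981.82 C/s


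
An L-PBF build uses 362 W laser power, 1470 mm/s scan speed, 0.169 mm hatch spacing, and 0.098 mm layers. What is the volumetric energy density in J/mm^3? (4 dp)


E = 362 / (1470*0.169*0.098) = 14.8689 J/mm^3


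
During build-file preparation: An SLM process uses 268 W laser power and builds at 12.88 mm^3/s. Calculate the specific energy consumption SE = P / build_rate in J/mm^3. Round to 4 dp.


SE = 268 / 12.88 = 20.8075 J/mm^3


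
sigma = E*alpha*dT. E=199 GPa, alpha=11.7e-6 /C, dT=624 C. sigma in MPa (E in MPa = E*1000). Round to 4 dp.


sigma = 199*1000 * 11.7e-6 * 624 = 1452.8592 MPa


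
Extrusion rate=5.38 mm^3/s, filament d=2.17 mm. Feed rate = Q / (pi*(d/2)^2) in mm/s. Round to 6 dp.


A = pi*(2.17/2)^2 = 3.698361
v = 5.38 / 3.698361 = 1.454698 mm/s


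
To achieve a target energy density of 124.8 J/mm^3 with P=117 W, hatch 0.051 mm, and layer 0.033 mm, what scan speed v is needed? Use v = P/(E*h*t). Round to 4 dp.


v = 117 / (124.8*0.051*0.033) = 557.041 mm/s


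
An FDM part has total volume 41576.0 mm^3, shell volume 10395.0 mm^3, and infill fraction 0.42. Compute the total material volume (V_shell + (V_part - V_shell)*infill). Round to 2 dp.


V_infill = (41576.0 - 10395.0) * 0.42 = 13096.02
V_total = 10395.0 + 13096.02 = 23491.02 mm^3


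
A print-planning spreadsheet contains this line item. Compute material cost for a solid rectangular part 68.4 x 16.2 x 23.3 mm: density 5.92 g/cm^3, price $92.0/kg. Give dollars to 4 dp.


V = 68.4 * 16.2 * 23.3 = 25818.264 mm^3 = 25.818264 cm^3
Mass = 25.818264 * 5.92 / 1000 = 0.15284412 kg
Cost = 0.15284412 * 92.0 = 14.0617 $


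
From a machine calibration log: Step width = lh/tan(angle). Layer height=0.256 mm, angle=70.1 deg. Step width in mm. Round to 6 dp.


step = 0.256 / tan(70.1) = 0.092671 mm


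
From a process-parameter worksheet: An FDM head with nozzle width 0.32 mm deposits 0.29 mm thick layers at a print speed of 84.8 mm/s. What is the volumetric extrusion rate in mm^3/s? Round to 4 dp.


Rate = 0.32 * 0.29 * 84.8 = 7.8694 mm^3/s


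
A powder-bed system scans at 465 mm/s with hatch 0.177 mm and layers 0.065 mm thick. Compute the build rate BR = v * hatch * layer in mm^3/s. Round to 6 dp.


Rate = 465 * 0.177 * 0.065 = 5.349825 mm^3/s


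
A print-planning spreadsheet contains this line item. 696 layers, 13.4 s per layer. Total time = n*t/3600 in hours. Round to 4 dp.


t = 696 * 13.4 / 3600 = 2.5907 hrs


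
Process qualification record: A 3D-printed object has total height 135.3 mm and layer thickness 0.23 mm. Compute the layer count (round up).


Layers = ceil(135.3/0.23) = 589


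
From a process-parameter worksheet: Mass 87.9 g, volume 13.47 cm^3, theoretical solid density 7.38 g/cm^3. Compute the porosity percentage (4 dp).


rho_part = 87.9 / 13.47 = 6.52561247 g/cm^3
Porosity = (1 - 6.52561247/7.38)*100 = 11.5771 %


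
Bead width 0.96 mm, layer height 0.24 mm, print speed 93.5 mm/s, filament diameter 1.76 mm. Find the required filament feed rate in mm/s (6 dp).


Q = 0.96 * 0.24 * 93.5 = 21.5424 mm^3/s
A_fil = pi*(1.76/2)^2 = 2.43284935 mm^2
v_feed = 21.5424 / 2.43284935 = 8.854802 mm/s


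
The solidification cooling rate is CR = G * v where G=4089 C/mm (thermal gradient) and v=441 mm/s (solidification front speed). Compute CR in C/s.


CR = 4089 * 441 = 1803249 C/s


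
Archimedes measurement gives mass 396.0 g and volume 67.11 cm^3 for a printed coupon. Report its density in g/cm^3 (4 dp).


rho = 396.0 / 67.11 = 5.9008 g/cm^3


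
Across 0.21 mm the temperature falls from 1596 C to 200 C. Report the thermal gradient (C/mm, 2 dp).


G = (1596-200)/0.21 = 6647.62 C/mm


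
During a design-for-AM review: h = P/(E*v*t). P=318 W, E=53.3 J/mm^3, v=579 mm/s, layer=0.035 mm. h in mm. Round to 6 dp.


h = 318 / (53.3*579*0.035) = 0.294411 mm


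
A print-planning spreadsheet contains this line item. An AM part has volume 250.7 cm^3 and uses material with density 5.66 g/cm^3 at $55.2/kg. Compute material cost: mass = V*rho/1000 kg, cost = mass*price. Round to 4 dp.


Mass = 250.7*5.66/1000 = 1.418962 kg
Cost = 1.418962 * 55.2 = 78.3267 $


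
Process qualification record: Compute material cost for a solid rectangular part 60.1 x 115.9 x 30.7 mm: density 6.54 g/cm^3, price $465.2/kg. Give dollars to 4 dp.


V = 60.1 * 115.9 * 30.7 = 213843.613 mm^3 = 213.843613 cm^3
Mass = 213.843613 * 6.54 / 1000 = 1.39853723 kg
Cost = 1.39853723 * 465.2 = 650.5995 $


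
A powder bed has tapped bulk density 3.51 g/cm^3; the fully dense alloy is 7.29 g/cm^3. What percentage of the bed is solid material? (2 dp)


Packing = (3.51/7.29)*100 = 48.15 %


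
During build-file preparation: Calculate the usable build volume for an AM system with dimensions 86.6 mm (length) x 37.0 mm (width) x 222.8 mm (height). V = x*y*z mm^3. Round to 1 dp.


V = 86.6 * 37.0 * 222.8 = 713895.8 mm^3


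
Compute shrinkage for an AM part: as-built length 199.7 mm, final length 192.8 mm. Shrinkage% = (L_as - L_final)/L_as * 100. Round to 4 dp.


Shrinkage = ((199.7-192.8)/199.7)*100 = 3.4552 %


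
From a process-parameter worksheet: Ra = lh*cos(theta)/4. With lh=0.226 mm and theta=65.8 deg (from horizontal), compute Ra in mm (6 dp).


Ra = 0.226 * cos(65.8) / 4 = 0.023161 mm


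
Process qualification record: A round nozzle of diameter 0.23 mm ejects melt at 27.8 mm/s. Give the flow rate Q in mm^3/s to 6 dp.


A = pi*(0.23/2)^2 = 0.04154756 mm^2
Q = 0.04154756 * 27.8 = 1.155022 mm^3/s


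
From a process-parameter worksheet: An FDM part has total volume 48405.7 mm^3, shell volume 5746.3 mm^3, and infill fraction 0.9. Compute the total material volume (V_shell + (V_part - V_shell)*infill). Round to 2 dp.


V_infill = (48405.7 - 5746.3) * 0.9 = 38393.46
V_total = 5746.3 + 38393.46 = 44139.76 mm^3


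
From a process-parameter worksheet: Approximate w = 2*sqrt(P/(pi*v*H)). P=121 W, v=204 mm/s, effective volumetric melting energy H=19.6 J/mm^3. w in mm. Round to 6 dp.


w = 2*sqrt(121/(pi*204*19.6)) = 0.196293 mm


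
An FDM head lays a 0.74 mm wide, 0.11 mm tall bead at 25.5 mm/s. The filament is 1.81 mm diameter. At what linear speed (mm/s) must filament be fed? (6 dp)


Q = 0.74 * 0.11 * 25.5 = 2.0757 mm^3/s
A_fil = pi*(1.81/2)^2 = 2.57304292 mm^2
v_feed = 2.0757 / 2.57304292 = 0.80671 mm/s


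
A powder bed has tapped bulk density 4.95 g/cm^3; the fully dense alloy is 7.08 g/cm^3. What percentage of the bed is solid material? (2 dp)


Packing = (4.95/7.08)*100 = 69.92 %


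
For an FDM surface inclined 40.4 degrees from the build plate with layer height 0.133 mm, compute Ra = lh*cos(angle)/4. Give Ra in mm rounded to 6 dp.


Ra = 0.133 * cos(40.4) / 4 = 0.025321 mm


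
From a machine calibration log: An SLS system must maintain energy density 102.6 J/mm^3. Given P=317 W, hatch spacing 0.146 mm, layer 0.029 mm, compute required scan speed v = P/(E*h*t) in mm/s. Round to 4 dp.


v = 317 / (102.6*0.146*0.029) = 729.7281 mm/s


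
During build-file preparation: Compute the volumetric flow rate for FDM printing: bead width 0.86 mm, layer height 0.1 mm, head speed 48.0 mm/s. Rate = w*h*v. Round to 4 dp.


Rate = 0.86 * 0.1 * 48.0 = 4.128 mm^3/s


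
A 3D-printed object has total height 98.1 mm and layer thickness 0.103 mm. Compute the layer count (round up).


Layers = ceil(98.1/0.103) = 953


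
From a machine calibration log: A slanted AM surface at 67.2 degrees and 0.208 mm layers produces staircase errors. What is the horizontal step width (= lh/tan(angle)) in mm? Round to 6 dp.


step = 0.208 / tan(67.2) = 0.087435 mm


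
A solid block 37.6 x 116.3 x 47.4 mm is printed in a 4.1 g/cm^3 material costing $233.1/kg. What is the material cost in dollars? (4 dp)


V = 37.6 * 116.3 * 47.4 = 207274.512 mm^3 = 207.274512 cm^3
Mass = 207.274512 * 4.1 / 1000 = 0.8498255 kg
Cost = 0.8498255 * 233.1 = 198.0943 $
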